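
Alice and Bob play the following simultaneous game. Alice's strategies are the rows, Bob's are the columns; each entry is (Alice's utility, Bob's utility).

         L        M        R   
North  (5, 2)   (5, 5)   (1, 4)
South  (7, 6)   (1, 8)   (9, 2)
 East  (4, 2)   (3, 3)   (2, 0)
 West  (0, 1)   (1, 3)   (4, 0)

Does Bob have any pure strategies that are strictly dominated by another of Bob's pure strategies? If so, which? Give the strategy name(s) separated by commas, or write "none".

L, R

L: dominated, since M does at least as well everywhere (North: 5>2, South: 8>6, East: 3>2, West: 3>1).
M is not dominated — it holds its own against L at North (5>2); R at North (5>4).
R: dominated, since M does at least as well everywhere (North: 5>4, South: 8>2, East: 3>0, West: 3>0).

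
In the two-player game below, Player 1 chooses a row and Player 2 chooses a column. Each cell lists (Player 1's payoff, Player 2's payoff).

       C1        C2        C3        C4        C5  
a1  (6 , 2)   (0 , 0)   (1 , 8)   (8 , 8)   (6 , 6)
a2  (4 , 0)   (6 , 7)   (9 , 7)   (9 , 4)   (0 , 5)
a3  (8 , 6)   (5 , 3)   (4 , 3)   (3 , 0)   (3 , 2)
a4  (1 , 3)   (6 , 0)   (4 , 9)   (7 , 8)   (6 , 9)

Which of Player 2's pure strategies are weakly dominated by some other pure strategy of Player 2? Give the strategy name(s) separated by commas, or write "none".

C2, C4, C5

Nothing dominates C1: C2 at a1 (2>0); C3 at a3 (6>3); C4 at a3 (6>0); C5 at a3 (6>2).
C2 is weakly dominated by C3 (a1: 8>0, a2: 7=7, a3: 3=3, a4: 9>0).
C3: no other strategy beats it everywhere (C1 at a1 (8>2); C2 at a1 (8>0); C4 at a2 (7>4); C5 at a1 (8>6)).
C3 weakly dominates C4 — a1: 8=8, a2: 7>4, a3: 3>0, a4: 9>8.
C5: dominated, since C3 does at least as well everywhere (a1: 8>6, a2: 7>5, a3: 3>2, a4: 9=9).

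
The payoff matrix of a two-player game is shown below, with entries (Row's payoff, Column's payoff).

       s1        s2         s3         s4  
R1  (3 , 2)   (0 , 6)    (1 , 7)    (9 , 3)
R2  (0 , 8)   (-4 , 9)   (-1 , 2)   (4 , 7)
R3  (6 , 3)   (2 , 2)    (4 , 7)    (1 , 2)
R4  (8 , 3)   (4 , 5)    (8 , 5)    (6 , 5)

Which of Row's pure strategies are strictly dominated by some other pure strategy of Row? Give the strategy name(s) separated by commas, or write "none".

R1 is not dominated — it holds its own against R2 at s1 (3>0); R3 at s4 (9>1); R4 at s4 (9>6).
R1 strictly dominates R2 — s1: 3>0, s2: 0>-4, s3: 1>-1, s4: 9>4.
R4 strictly dominates R3 — s1: 8>6, s2: 4>2, s3: 8>4, s4: 6>1.
R4 is not dominated — it holds its own against R1 at s1 (8>3); R2 at s1 (8>0); R3 at s1 (8>6).

R2, R3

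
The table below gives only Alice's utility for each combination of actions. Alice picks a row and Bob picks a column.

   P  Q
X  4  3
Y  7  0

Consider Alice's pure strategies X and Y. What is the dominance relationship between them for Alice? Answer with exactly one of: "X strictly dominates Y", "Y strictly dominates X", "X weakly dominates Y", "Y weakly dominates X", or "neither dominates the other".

neither dominates the other

X's payoffs vs Y's, by Bob's action — P: 4<7, Q: 3>0.
X does better at Q but worse at P; neither strategy dominates the other.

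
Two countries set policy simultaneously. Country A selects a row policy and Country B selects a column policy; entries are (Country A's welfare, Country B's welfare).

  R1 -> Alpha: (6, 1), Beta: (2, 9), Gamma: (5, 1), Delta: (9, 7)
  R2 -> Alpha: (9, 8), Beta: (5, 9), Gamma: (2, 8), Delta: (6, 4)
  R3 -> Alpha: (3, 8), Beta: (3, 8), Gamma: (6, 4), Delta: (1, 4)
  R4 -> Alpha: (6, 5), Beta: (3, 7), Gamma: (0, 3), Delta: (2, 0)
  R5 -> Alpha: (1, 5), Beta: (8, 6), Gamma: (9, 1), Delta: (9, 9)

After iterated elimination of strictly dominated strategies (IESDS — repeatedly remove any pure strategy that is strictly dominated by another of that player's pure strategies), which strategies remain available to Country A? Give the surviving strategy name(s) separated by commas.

R1, R5

Country A's strategy R4 is strictly dominated by R2 (Alpha: 9>6, Beta: 5>3, Gamma: 2>0, Delta: 6>2) and is removed.
For Country B, Beta strictly dominates Gamma on the remaining rows (R1: 9>1, R2: 9>8, R3: 8>4, R5: 6>1); eliminate Gamma.
Row R3 is eliminated: R2 beats it against every remaining column (Alpha: 9>3, Beta: 5>3, Delta: 6>1).
Country B's strategy Alpha is strictly dominated by Beta (R1: 9>1, R2: 9>8, R5: 6>5) and is removed.
For Country A, R5 strictly dominates R2 on the remaining columns (Beta: 8>5, Delta: 9>6); eliminate R2.
Among the remaining strategies, none is strictly dominated by another pure strategy of the same player, so the elimination stops.
Surviving strategies — Country A: {R1, R5}; Country B: {Beta, Delta}.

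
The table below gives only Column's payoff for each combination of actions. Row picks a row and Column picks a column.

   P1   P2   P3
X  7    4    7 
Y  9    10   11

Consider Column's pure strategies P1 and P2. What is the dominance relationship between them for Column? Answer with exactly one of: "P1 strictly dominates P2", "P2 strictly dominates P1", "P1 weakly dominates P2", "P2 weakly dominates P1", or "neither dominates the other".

neither dominates the other

Compare P1 to P2 across each choice by Row: X: 7>4, Y: 9<10.
P1 does better at X but worse at Y; neither strategy dominates the other.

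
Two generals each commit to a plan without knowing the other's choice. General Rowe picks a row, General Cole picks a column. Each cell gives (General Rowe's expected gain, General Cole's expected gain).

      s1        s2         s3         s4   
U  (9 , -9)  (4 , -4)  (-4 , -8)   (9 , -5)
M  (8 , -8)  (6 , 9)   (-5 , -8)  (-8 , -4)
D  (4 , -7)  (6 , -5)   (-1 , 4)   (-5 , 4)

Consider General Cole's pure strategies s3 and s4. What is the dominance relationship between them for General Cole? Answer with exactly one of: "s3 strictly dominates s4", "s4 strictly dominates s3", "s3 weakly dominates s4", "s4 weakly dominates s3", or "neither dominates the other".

Compare s3 to s4 across every action of General Rowe: U: -8<-5, M: -8<-4, D: 4=4.
s4 is at least as good everywhere and strictly better somewhere (tied at D), so s4 weakly dominates s3.

s4 weakly dominates s3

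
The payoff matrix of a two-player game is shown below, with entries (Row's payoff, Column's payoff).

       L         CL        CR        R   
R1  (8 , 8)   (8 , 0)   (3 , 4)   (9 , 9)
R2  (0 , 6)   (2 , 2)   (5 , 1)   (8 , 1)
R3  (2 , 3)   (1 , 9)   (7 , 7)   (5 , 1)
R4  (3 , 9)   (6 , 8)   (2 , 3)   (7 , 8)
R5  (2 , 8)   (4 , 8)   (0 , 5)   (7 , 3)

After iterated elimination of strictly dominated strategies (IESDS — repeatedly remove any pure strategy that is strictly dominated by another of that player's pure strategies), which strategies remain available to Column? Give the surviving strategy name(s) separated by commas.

L, CL, CR, R

Row R4 is eliminated: R1 beats it against every remaining column (L: 8>3, CL: 8>6, CR: 3>2, R: 9>7).
For Row, R1 strictly dominates R5 on the remaining columns (L: 8>2, CL: 8>4, CR: 3>0, R: 9>7); eliminate R5.
Among the remaining strategies, none is strictly dominated by another pure strategy of the same player, so the elimination stops.
Surviving strategies — Row: {R1, R2, R3}; Column: {L, CL, CR, R}.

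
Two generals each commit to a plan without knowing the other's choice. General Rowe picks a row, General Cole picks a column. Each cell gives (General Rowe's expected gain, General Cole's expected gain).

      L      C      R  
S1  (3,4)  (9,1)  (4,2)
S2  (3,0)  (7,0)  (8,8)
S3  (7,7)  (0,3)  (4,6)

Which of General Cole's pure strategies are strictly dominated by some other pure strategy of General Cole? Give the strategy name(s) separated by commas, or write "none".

C

L is not dominated — it holds its own against C at S1 (4>1); R at S1 (4>2).
R strictly dominates C — S1: 2>1, S2: 8>0, S3: 6>3.
R: no other strategy beats it everywhere (L at S2 (8>0); C at S1 (2>1)).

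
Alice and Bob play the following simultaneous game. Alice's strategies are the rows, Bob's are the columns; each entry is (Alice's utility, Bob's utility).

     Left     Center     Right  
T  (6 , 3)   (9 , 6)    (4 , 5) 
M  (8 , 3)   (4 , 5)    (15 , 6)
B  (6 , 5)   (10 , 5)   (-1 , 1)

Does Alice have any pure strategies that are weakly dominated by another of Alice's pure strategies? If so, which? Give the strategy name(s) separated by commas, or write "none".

Nothing dominates T: M at Center (9>4); B at Right (4>-1).
M is not dominated — it holds its own against T at Left (8>6); B at Left (8>6).
B is not dominated — it holds its own against T at Center (10>9); M at Center (10>4).

none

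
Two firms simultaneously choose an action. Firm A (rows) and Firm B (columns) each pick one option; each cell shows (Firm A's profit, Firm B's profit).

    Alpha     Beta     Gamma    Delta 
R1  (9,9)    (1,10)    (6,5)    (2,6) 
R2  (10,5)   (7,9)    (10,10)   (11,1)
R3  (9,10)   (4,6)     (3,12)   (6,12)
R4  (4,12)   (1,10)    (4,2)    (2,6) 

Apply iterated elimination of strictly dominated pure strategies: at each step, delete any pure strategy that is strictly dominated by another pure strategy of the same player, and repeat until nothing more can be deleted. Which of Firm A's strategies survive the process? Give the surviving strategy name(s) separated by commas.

R2

Firm A's strategy R1 is strictly dominated by R2 (Alpha: 10>9, Beta: 7>1, Gamma: 10>6, Delta: 11>2) and is removed.
Row R3 is eliminated: R2 beats it against every remaining column (Alpha: 10>9, Beta: 7>4, Gamma: 10>3, Delta: 11>6).
Firm A's strategy R4 is strictly dominated by R2 (Alpha: 10>4, Beta: 7>1, Gamma: 10>4, Delta: 11>2) and is removed.
For Firm B, Beta strictly dominates Alpha on the remaining rows (R2: 9>5); eliminate Alpha.
For Firm B, Gamma strictly dominates Beta on the remaining rows (R2: 10>9); eliminate Beta.
Column Delta is eliminated: Gamma beats it against every remaining row (R2: 10>1).
Among the remaining strategies, none is strictly dominated by another pure strategy of the same player, so the elimination stops.
Surviving strategies — Firm A: {R2}; Firm B: {Gamma}.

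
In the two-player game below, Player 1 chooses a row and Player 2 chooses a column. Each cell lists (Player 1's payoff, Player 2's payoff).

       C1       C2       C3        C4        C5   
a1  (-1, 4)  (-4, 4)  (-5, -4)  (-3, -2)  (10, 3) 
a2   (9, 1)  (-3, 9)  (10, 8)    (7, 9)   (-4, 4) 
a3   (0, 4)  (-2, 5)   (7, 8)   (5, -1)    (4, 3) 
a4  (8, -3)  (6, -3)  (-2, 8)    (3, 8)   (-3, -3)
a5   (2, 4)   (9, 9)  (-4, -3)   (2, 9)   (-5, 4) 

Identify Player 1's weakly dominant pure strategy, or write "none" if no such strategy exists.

a1 fails to dominate a2 at C1 (-1<9).
a2 fails to dominate a1 at C5 (-4<10).
a3 fails to dominate a1 at C5 (4<10).
a4 fails to dominate a1 at C5 (-3<10).
a5 fails to dominate a1 at C5 (-5<10).
No single strategy dominates all the others.

none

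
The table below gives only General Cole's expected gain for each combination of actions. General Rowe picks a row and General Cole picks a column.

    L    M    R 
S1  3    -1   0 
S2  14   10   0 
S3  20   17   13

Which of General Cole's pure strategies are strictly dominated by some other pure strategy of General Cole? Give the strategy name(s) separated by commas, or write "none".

Nothing dominates L: M at S1 (3>-1); R at S1 (3>0).
L strictly dominates M — S1: 3>-1, S2: 14>10, S3: 20>17.
R: dominated, since L does at least as well everywhere (S1: 3>0, S2: 14>0, S3: 20>13).

M, R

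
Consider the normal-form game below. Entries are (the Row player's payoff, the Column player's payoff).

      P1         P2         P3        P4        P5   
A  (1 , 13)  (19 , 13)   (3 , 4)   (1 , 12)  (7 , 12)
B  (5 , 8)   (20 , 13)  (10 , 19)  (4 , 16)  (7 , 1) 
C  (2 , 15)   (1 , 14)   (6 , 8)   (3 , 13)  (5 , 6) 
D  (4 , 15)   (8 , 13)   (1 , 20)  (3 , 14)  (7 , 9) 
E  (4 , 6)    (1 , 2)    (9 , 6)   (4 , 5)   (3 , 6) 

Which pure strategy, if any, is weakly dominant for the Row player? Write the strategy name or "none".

B vs A: P1: 5>1, P2: 20>19, P3: 10>3, P4: 4>1, P5: 7=7.
B vs C: P1: 5>2, P2: 20>1, P3: 10>6, P4: 4>3, P5: 7>5.
B vs D: P1: 5>4, P2: 20>8, P3: 10>1, P4: 4>3, P5: 7=7.
B vs E: P1: 5>4, P2: 20>1, P3: 10>9, P4: 4=4, P5: 7>3.
B is at least as good as every other strategy against every opponent action, so it is weakly dominant.

B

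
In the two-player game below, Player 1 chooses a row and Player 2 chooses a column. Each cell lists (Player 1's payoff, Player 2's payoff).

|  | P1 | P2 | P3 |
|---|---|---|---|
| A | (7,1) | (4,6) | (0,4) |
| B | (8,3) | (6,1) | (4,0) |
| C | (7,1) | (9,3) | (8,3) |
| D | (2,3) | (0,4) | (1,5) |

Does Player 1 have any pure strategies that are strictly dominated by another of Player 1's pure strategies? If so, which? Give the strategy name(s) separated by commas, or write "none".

A, D

A: dominated, since B does at least as well everywhere (P1: 8>7, P2: 6>4, P3: 4>0).
B is not dominated — it holds its own against A at P1 (8>7); C at P1 (8>7); D at P1 (8>2).
C is not dominated — it holds its own against A at P1 (7=7); B at P2 (9>6); D at P1 (7>2).
D is strictly dominated by B (P1: 8>2, P2: 6>0, P3: 4>1).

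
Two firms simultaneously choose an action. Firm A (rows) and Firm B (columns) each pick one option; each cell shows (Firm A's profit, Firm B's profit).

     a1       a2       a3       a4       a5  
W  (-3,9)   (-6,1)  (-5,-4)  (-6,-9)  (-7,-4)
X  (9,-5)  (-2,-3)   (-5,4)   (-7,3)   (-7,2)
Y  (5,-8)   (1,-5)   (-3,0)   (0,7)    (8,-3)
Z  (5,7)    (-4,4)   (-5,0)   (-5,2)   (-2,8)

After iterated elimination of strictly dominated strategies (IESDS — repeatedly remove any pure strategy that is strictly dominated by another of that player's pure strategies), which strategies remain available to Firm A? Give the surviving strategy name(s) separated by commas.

Firm A's strategy W is strictly dominated by Y (a1: 5>-3, a2: 1>-6, a3: -3>-5, a4: 0>-6, a5: 8>-7) and is removed.
For Firm B, a5 strictly dominates a1 on the remaining rows (X: 2>-5, Y: -3>-8, Z: 8>7); eliminate a1.
Row X is eliminated: Y beats it against every remaining column (a2: 1>-2, a3: -3>-5, a4: 0>-7, a5: 8>-7).
Firm A's strategy Z is strictly dominated by Y (a2: 1>-4, a3: -3>-5, a4: 0>-5, a5: 8>-2) and is removed.
Firm B's strategy a2 is strictly dominated by a3 (Y: 0>-5) and is removed.
For Firm B, a4 strictly dominates a3 on the remaining rows (Y: 7>0); eliminate a3.
Firm B's strategy a5 is strictly dominated by a4 (Y: 7>-3) and is removed.
Among the remaining strategies, none is strictly dominated by another pure strategy of the same player, so the elimination stops.
Surviving strategies — Firm A: {Y}; Firm B: {a4}.

Y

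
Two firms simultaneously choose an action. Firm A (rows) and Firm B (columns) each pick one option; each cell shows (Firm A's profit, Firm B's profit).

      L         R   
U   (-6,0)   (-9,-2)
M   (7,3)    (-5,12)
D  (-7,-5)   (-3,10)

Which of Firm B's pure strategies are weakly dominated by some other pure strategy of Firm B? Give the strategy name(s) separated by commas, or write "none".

none

L: no other strategy beats it everywhere (R at U (0>-2)).
Nothing dominates R: L at M (12>3).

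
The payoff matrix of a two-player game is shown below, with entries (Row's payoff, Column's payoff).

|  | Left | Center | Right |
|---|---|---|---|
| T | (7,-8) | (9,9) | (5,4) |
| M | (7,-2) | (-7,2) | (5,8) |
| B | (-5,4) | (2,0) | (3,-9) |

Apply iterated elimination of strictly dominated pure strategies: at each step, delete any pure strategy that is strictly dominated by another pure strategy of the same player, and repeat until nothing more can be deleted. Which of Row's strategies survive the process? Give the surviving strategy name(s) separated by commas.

For Row, T strictly dominates B on the remaining columns (Left: 7>-5, Center: 9>2, Right: 5>3); eliminate B.
For Column, Center strictly dominates Left on the remaining rows (T: 9>-8, M: 2>-2); eliminate Left.
Among the remaining strategies, none is strictly dominated by another pure strategy of the same player, so the elimination stops.
Surviving strategies — Row: {T, M}; Column: {Center, Right}.

T, M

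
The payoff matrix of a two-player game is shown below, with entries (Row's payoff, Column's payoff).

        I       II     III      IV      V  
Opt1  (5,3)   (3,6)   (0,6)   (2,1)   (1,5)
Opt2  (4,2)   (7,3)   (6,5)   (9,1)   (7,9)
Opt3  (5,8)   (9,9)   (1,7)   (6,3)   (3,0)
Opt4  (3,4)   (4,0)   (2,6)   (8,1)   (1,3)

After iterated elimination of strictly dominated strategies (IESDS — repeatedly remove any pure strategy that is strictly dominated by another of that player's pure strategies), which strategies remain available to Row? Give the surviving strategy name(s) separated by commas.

For Row, Opt2 strictly dominates Opt4 on the remaining columns (I: 4>3, II: 7>4, III: 6>2, IV: 9>8, V: 7>1); eliminate Opt4.
Column's strategy I is strictly dominated by II (Opt1: 6>3, Opt2: 3>2, Opt3: 9>8) and is removed.
Row Opt1 is eliminated: Opt2 beats it against every remaining column (II: 7>3, III: 6>0, IV: 9>2, V: 7>1).
For Column, II strictly dominates IV on the remaining rows (Opt2: 3>1, Opt3: 9>3); eliminate IV.
Among the remaining strategies, none is strictly dominated by another pure strategy of the same player, so the elimination stops.
Surviving strategies — Row: {Opt2, Opt3}; Column: {II, III, V}.

Opt2, Opt3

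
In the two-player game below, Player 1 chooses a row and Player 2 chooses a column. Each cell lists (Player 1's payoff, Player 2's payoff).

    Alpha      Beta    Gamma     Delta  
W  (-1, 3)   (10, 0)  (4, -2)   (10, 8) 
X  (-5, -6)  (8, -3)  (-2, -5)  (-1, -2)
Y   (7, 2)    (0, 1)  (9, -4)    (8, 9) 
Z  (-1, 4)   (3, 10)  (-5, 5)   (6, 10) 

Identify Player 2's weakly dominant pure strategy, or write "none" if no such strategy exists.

Delta

Delta vs Alpha: W: 8>3, X: -2>-6, Y: 9>2, Z: 10>4.
Delta vs Beta: W: 8>0, X: -2>-3, Y: 9>1, Z: 10=10.
Delta vs Gamma: W: 8>-2, X: -2>-5, Y: 9>-4, Z: 10>5.
Delta is at least as good as every other strategy against every opponent action, so it is weakly dominant.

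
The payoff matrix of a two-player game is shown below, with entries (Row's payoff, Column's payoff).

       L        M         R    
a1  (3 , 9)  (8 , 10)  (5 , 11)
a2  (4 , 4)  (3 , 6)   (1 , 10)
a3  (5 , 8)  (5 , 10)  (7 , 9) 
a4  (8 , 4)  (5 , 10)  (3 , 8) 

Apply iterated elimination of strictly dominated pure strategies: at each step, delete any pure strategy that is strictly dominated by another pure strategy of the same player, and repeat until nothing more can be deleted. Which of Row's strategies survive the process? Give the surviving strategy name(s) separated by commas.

Row's strategy a2 is strictly dominated by a3 (L: 5>4, M: 5>3, R: 7>1) and is removed.
For Column, M strictly dominates L on the remaining rows (a1: 10>9, a3: 10>8, a4: 10>4); eliminate L.
Row's strategy a4 is strictly dominated by a1 (M: 8>5, R: 5>3) and is removed.
Among the remaining strategies, none is strictly dominated by another pure strategy of the same player, so the elimination stops.
Surviving strategies — Row: {a1, a3}; Column: {M, R}.

a1, a3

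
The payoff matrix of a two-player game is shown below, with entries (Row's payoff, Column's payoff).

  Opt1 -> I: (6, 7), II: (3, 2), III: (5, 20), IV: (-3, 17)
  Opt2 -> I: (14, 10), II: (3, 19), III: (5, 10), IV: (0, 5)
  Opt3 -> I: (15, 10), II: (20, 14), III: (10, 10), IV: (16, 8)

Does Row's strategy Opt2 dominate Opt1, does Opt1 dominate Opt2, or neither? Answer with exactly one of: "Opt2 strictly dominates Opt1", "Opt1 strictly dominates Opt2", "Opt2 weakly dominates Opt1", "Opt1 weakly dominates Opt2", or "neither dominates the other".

Opt2's payoffs vs Opt1's, by Column's action — I: 14>6, II: 3=3, III: 5=5, IV: 0>-3.
Opt2 is at least as good everywhere and strictly better somewhere (tied only at II, III), so Opt2 weakly but not strictly dominates Opt1.

Opt2 weakly dominates Opt1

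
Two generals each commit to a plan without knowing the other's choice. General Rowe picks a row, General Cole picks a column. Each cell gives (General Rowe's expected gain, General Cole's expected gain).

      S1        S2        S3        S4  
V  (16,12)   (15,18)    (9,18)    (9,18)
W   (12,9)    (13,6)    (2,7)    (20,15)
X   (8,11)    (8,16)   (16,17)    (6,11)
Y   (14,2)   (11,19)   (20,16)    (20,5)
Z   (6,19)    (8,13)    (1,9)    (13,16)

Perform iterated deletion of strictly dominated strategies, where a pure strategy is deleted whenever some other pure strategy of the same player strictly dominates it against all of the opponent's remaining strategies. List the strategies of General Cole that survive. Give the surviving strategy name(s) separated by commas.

Row X is eliminated: Y beats it against every remaining column (S1: 14>8, S2: 11>8, S3: 20>16, S4: 20>6).
General Rowe's strategy Z is strictly dominated by W (S1: 12>6, S2: 13>8, S3: 2>1, S4: 20>13) and is removed.
General Cole's strategy S1 is strictly dominated by S4 (V: 18>12, W: 15>9, Y: 5>2) and is removed.
Among the remaining strategies, none is strictly dominated by another pure strategy of the same player, so the elimination stops.
Surviving strategies — General Rowe: {V, W, Y}; General Cole: {S2, S3, S4}.

S2, S3, S4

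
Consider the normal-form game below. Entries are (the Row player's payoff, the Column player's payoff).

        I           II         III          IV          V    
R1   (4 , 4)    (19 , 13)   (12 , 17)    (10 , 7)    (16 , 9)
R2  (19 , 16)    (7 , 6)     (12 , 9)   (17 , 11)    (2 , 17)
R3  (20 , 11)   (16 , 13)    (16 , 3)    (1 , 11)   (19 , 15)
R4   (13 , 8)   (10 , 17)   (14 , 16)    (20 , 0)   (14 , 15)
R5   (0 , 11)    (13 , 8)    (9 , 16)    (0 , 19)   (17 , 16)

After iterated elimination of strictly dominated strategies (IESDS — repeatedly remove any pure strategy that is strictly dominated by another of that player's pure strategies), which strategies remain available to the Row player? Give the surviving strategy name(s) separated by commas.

For the Row player, R3 strictly dominates R5 on the remaining columns (I: 20>0, II: 16>13, III: 16>9, IV: 1>0, V: 19>17); eliminate R5.
For the Column player, V strictly dominates I on the remaining rows (R1: 9>4, R2: 17>16, R3: 15>11, R4: 15>8); eliminate I.
The Row player's strategy R2 is strictly dominated by R4 (II: 10>7, III: 14>12, IV: 20>17, V: 14>2) and is removed.
For the Column player, II strictly dominates IV on the remaining rows (R1: 13>7, R3: 13>11, R4: 17>0); eliminate IV.
For the Row player, R3 strictly dominates R4 on the remaining columns (II: 16>10, III: 16>14, V: 19>14); eliminate R4.
Among the remaining strategies, none is strictly dominated by another pure strategy of the same player, so the elimination stops.
Surviving strategies — the Row player: {R1, R3}; the Column player: {II, III, V}.

R1, R3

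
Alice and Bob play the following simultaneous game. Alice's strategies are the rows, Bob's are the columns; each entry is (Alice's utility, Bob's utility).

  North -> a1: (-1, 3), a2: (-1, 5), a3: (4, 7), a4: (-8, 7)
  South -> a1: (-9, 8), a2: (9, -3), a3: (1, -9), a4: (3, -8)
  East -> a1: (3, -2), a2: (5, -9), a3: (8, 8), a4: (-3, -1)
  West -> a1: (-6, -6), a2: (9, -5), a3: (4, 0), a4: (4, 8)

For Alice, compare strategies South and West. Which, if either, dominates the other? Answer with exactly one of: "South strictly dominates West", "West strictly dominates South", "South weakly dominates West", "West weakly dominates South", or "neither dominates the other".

West weakly dominates South

Compare South to West across every action of Bob: a1: -9<-6, a2: 9=9, a3: 1<4, a4: 3<4.
West is at least as good everywhere and strictly better somewhere (tied at a2), so West weakly dominates South.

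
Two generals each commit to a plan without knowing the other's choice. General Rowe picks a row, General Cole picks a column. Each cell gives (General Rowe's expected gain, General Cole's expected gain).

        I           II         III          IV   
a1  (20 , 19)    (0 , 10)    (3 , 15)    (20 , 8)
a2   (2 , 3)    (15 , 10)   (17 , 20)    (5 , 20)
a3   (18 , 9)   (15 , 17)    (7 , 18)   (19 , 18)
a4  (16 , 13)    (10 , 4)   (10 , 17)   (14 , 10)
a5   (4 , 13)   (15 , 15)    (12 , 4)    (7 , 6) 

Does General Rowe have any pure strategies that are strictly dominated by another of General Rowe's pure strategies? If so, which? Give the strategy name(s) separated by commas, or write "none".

none

a1: no other strategy beats it everywhere (a2 at I (20>2); a3 at I (20>18); a4 at I (20>16); a5 at I (20>4)).
a2 is not dominated — it holds its own against a1 at II (15>0); a3 at II (15=15); a4 at II (15>10); a5 at II (15=15).
a3: no other strategy beats it everywhere (a1 at II (15>0); a2 at I (18>2); a4 at I (18>16); a5 at I (18>4)).
Nothing dominates a4: a1 at II (10>0); a2 at I (16>2); a3 at III (10>7); a5 at I (16>4).
Nothing dominates a5: a1 at II (15>0); a2 at I (4>2); a3 at II (15=15); a4 at II (15>10).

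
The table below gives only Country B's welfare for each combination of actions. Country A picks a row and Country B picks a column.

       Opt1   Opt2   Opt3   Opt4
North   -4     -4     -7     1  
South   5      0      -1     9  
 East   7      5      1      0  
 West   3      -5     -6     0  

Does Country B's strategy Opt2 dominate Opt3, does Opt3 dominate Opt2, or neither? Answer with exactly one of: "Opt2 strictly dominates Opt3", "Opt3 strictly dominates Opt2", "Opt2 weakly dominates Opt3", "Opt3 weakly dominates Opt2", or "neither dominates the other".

Opt2 strictly dominates Opt3

Opt2's payoffs vs Opt3's, by Country A's action — North: -4>-7, South: 0>-1, East: 5>1, West: -5>-6.
Opt2 gives a strictly higher payoff against every action of Country A, so Opt2 strictly dominates Opt3.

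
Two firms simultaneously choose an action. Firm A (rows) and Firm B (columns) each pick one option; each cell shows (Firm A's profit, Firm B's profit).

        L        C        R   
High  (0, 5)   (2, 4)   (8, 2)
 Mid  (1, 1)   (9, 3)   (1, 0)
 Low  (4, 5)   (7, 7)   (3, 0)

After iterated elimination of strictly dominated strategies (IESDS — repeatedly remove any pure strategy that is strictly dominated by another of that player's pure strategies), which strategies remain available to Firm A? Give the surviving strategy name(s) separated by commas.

Column R is eliminated: L beats it against every remaining row (High: 5>2, Mid: 1>0, Low: 5>0).
For Firm A, Mid strictly dominates High on the remaining columns (L: 1>0, C: 9>2); eliminate High.
Firm B's strategy L is strictly dominated by C (Mid: 3>1, Low: 7>5) and is removed.
Firm A's strategy Low is strictly dominated by Mid (C: 9>7) and is removed.
Among the remaining strategies, none is strictly dominated by another pure strategy of the same player, so the elimination stops.
Surviving strategies — Firm A: {Mid}; Firm B: {C}.

Mid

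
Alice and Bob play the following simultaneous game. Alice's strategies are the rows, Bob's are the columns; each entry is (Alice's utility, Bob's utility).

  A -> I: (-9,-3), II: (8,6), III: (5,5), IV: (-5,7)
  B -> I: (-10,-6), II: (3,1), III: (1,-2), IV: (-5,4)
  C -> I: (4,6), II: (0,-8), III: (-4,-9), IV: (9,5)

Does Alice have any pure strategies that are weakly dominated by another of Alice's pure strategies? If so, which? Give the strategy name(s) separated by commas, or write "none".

Nothing dominates A: B at I (-9>-10); C at II (8>0).
A weakly dominates B — I: -9>-10, II: 8>3, III: 5>1, IV: -5=-5.
Nothing dominates C: A at I (4>-9); B at I (4>-10).

B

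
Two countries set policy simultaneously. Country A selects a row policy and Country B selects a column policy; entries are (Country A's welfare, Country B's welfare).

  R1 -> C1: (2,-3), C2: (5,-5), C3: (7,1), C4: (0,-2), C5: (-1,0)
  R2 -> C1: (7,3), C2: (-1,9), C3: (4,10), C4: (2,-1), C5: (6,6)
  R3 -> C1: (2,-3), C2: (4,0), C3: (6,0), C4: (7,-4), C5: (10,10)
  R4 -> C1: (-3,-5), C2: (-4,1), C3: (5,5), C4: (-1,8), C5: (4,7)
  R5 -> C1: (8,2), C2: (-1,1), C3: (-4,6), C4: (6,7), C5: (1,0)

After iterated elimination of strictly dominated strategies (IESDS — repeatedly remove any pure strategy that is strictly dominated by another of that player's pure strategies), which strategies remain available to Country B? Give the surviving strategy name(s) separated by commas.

C3, C5

For Country A, R3 strictly dominates R4 on the remaining columns (C1: 2>-3, C2: 4>-4, C3: 6>5, C4: 7>-1, C5: 10>4); eliminate R4.
Column C1 is eliminated: C3 beats it against every remaining row (R1: 1>-3, R2: 10>3, R3: 0>-3, R5: 6>2).
Row R2 is eliminated: R3 beats it against every remaining column (C2: 4>-1, C3: 6>4, C4: 7>2, C5: 10>6).
For Country A, R3 strictly dominates R5 on the remaining columns (C2: 4>-1, C3: 6>-4, C4: 7>6, C5: 10>1); eliminate R5.
Country B's strategy C2 is strictly dominated by C5 (R1: 0>-5, R3: 10>0) and is removed.
Country B's strategy C4 is strictly dominated by C3 (R1: 1>-2, R3: 0>-4) and is removed.
Among the remaining strategies, none is strictly dominated by another pure strategy of the same player, so the elimination stops.
Surviving strategies — Country A: {R1, R3}; Country B: {C3, C5}.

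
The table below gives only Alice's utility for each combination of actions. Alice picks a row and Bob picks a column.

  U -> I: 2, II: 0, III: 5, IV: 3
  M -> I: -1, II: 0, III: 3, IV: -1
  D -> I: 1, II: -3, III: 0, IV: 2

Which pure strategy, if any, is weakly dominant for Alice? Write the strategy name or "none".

U

U vs M: I: 2>-1, II: 0=0, III: 5>3, IV: 3>-1.
U vs D: I: 2>1, II: 0>-3, III: 5>0, IV: 3>2.
U is at least as good as every other strategy against every opponent action, so it is weakly dominant.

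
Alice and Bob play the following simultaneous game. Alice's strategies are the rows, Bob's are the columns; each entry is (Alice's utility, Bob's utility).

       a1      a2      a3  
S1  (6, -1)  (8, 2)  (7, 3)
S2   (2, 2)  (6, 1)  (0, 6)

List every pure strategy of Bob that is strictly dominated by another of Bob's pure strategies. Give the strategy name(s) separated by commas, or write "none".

a1, a2

a1: dominated, since a3 does at least as well everywhere (S1: 3>-1, S2: 6>2).
a2: dominated, since a3 does at least as well everywhere (S1: 3>2, S2: 6>1).
a3: no other strategy beats it everywhere (a1 at S1 (3>-1); a2 at S1 (3>2)).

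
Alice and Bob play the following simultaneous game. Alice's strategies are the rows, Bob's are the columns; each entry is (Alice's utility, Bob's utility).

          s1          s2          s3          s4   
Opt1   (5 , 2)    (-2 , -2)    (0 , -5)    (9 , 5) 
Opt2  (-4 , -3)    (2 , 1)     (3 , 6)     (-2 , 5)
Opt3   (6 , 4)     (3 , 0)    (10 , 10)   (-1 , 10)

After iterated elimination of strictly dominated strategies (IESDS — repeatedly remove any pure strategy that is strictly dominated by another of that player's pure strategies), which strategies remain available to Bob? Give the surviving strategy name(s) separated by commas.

s3, s4

Row Opt2 is eliminated: Opt3 beats it against every remaining column (s1: 6>-4, s2: 3>2, s3: 10>3, s4: -1>-2).
Column s1 is eliminated: s4 beats it against every remaining row (Opt1: 5>2, Opt3: 10>4).
Column s2 is eliminated: s4 beats it against every remaining row (Opt1: 5>-2, Opt3: 10>0).
Among the remaining strategies, none is strictly dominated by another pure strategy of the same player, so the elimination stops.
Surviving strategies — Alice: {Opt1, Opt3}; Bob: {s3, s4}.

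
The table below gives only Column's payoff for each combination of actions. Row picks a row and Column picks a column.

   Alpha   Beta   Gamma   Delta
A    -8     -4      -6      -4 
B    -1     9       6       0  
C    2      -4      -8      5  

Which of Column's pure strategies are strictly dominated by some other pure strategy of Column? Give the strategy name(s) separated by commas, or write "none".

Alpha, Gamma

Alpha is strictly dominated by Delta (A: -4>-8, B: 0>-1, C: 5>2).
Nothing dominates Beta: Alpha at A (-4>-8); Gamma at A (-4>-6); Delta at A (-4=-4).
Gamma is strictly dominated by Beta (A: -4>-6, B: 9>6, C: -4>-8).
Delta is not dominated — it holds its own against Alpha at A (-4>-8); Beta at A (-4=-4); Gamma at A (-4>-6).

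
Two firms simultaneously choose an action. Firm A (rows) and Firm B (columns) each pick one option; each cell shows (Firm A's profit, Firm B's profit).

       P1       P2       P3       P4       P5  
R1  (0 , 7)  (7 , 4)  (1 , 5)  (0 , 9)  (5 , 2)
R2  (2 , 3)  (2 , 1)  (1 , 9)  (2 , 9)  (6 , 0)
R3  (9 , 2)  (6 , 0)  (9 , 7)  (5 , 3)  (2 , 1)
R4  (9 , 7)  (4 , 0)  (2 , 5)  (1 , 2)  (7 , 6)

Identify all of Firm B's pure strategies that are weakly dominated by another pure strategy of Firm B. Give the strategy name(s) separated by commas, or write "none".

P1 is not dominated — it holds its own against P2 at R1 (7>4); P3 at R1 (7>5); P4 at R4 (7>2); P5 at R1 (7>2).
P2: dominated, since P1 does at least as well everywhere (R1: 7>4, R2: 3>1, R3: 2>0, R4: 7>0).
Nothing dominates P3: P1 at R2 (9>3); P2 at R1 (5>4); P4 at R3 (7>3); P5 at R1 (5>2).
Nothing dominates P4: P1 at R1 (9>7); P2 at R1 (9>4); P3 at R1 (9>5); P5 at R1 (9>2).
P5 is weakly dominated by P1 (R1: 7>2, R2: 3>0, R3: 2>1, R4: 7>6).

P2, P5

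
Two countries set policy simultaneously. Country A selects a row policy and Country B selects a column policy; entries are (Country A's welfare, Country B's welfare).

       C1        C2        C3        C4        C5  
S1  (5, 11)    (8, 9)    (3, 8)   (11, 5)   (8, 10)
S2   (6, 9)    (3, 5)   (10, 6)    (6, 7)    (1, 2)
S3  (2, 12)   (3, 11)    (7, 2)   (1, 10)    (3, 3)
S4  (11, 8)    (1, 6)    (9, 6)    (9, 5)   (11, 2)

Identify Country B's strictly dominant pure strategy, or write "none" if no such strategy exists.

C1

C1 vs C2: S1: 11>9, S2: 9>5, S3: 12>11, S4: 8>6.
C1 vs C3: S1: 11>8, S2: 9>6, S3: 12>2, S4: 8>6.
C1 vs C4: S1: 11>5, S2: 9>7, S3: 12>10, S4: 8>5.
C1 vs C5: S1: 11>10, S2: 9>2, S3: 12>3, S4: 8>2.
C1 strictly beats every other strategy against every opponent action, so it is strictly dominant.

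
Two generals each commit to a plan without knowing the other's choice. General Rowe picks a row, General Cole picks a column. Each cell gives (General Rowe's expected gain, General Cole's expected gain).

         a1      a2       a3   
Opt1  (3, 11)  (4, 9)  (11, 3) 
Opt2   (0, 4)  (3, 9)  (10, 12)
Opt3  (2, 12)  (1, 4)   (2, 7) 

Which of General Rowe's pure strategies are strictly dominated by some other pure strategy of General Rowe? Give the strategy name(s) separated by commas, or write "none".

Opt1: no other strategy beats it everywhere (Opt2 at a1 (3>0); Opt3 at a1 (3>2)).
Opt2 is strictly dominated by Opt1 (a1: 3>0, a2: 4>3, a3: 11>10).
Opt1 strictly dominates Opt3 — a1: 3>2, a2: 4>1, a3: 11>2.

Opt2, Opt3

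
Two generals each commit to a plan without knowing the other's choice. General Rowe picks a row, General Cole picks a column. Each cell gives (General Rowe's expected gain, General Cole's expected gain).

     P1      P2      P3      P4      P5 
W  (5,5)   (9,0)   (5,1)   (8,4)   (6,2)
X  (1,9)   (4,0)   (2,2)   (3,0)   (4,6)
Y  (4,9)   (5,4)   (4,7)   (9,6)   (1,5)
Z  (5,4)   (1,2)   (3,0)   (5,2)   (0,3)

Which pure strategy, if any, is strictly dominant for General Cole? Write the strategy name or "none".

P1 vs P2: W: 5>0, X: 9>0, Y: 9>4, Z: 4>2.
P1 vs P3: W: 5>1, X: 9>2, Y: 9>7, Z: 4>0.
P1 vs P4: W: 5>4, X: 9>0, Y: 9>6, Z: 4>2.
P1 vs P5: W: 5>2, X: 9>6, Y: 9>5, Z: 4>3.
P1 strictly beats every other strategy against every opponent action, so it is strictly dominant.

P1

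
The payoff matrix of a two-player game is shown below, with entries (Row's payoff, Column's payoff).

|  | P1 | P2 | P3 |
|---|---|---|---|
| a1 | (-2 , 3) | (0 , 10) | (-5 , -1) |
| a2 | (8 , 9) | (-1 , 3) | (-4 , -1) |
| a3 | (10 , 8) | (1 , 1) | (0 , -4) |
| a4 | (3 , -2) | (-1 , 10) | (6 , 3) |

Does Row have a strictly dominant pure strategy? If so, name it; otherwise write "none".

none

a1 fails to dominate a2 at P1 (-2<8).
a2 fails to dominate a1 at P2 (-1<0).
a3 fails to dominate a4 at P3 (0<6).
a4 fails to dominate a1 at P2 (-1<0).
No single strategy dominates all the others.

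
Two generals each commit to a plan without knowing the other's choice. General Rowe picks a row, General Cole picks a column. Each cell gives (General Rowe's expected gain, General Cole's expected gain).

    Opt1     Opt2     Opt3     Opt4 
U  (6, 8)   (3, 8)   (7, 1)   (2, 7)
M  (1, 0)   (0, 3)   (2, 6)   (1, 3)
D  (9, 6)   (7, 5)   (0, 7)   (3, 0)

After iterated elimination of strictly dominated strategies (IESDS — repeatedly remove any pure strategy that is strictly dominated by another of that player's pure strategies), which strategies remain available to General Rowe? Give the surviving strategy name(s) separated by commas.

General Rowe's strategy M is strictly dominated by U (Opt1: 6>1, Opt2: 3>0, Opt3: 7>2, Opt4: 2>1) and is removed.
For General Cole, Opt1 strictly dominates Opt4 on the remaining rows (U: 8>7, D: 6>0); eliminate Opt4.
Among the remaining strategies, none is strictly dominated by another pure strategy of the same player, so the elimination stops.
Surviving strategies — General Rowe: {U, D}; General Cole: {Opt1, Opt2, Opt3}.

U, D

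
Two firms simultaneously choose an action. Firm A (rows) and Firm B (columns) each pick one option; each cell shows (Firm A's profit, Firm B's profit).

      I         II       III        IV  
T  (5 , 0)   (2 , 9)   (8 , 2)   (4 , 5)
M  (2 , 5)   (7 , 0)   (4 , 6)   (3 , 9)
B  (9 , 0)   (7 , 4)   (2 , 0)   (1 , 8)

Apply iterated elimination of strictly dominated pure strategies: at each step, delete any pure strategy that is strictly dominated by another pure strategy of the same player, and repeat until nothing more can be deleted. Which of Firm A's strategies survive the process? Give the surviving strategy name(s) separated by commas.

T, M, B

Firm B's strategy I is strictly dominated by IV (T: 5>0, M: 9>5, B: 8>0) and is removed.
Firm B's strategy III is strictly dominated by IV (T: 5>2, M: 9>6, B: 8>0) and is removed.
Among the remaining strategies, none is strictly dominated by another pure strategy of the same player, so the elimination stops.
Surviving strategies — Firm A: {T, M, B}; Firm B: {II, IV}.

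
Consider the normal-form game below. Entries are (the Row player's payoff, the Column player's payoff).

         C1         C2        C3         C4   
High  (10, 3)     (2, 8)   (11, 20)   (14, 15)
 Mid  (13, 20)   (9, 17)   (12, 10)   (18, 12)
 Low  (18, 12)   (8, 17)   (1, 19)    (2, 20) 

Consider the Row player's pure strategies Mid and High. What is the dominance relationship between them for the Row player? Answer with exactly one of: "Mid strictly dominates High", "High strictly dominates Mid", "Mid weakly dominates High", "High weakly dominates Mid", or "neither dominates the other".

Compare Mid to High across every action of the Column player: C1: 13>10, C2: 9>2, C3: 12>11, C4: 18>14.
Every comparison favours Mid, so Mid strictly dominates High.

Mid strictly dominates High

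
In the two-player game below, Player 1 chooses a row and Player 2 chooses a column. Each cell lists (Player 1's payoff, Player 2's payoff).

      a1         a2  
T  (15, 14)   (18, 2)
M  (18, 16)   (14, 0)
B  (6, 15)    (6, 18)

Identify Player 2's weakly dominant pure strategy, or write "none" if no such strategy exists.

a1 fails to dominate a2 at B (15<18).
a2 fails to dominate a1 at T (2<14).
No single strategy dominates all the others.

none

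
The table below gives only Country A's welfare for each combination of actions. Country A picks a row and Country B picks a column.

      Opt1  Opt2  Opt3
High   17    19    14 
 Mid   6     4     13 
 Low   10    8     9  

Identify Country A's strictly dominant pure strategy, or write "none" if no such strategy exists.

High vs Mid: Opt1: 17>6, Opt2: 19>4, Opt3: 14>13.
High vs Low: Opt1: 17>10, Opt2: 19>8, Opt3: 14>9.
High strictly beats every other strategy against every opponent action, so it is strictly dominant.

High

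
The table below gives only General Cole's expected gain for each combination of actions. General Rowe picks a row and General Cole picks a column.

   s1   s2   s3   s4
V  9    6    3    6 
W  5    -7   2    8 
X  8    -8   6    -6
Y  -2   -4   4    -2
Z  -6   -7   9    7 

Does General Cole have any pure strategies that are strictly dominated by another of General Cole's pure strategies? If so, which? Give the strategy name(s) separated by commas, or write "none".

s2

s1 is not dominated — it holds its own against s2 at V (9>6); s3 at V (9>3); s4 at V (9>6).
s1 strictly dominates s2 — V: 9>6, W: 5>-7, X: 8>-8, Y: -2>-4, Z: -6>-7.
s3 is not dominated — it holds its own against s1 at Y (4>-2); s2 at W (2>-7); s4 at X (6>-6).
Nothing dominates s4: s1 at W (8>5); s2 at V (6=6); s3 at V (6>3).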